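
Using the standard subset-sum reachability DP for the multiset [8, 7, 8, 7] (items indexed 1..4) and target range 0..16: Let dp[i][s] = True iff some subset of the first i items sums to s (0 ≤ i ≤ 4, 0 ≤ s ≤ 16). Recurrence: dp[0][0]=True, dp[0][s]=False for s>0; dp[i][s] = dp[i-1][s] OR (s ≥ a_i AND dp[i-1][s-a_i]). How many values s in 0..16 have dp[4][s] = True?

i\s   0   1   2   3   4   5   6   7   8   9  10  11  12  13  14  15  16
  0   T   F   F   F   F   F   F   F   F   F   F   F   F   F   F   F   F
  1   T   F   F   F   F   F   F   F   T   F   F   F   F   F   F   F   F
  2   T   F   F   F   F   F   F   T   T   F   F   F   F   F   F   T   F
  3   T   F   F   F   F   F   F   T   T   F   F   F   F   F   F   T   T
  4   T   F   F   F   F   F   F   T   T   F   F   F   F   F   T   T   T

6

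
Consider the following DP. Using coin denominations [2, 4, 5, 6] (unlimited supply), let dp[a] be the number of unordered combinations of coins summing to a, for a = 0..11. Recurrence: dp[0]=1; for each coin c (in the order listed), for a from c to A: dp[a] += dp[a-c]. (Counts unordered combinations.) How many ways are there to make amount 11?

after  coin     0     1     2     3     4     5     6     7     8     9    10    11
          2     1     0     1     0     1     0     1     0     1     0     1     0
          4     1     0     1     0     2     0     2     0     3     0     3     0
          5     1     0     1     0     2     1     2     1     3     2     4     2
          6     1     0     1     0     2     1     3     1     4     2     6     3

3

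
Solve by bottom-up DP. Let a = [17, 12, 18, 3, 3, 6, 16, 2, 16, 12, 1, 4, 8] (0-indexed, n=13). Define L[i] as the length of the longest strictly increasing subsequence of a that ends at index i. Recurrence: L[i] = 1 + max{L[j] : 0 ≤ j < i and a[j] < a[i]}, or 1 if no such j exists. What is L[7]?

   i    0    1    2    3    4    5    6    7    8    9   10   11   12
a[i]   17   12   18    3    3    6   16    2   16   12    1    4    8
L[i]    1    1    2    1    1    2    3    1    3    3    1    2    3

1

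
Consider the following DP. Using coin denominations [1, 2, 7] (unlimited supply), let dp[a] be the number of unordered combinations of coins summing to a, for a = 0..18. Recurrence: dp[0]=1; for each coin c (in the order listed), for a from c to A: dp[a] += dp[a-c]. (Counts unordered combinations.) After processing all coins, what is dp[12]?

after  coin     0     1     2     3     4     5     6     7     8     9    10    11    12    13    14    15    16    17    18
          1     1     1     1     1     1     1     1     1     1     1     1     1     1     1     1     1     1     1     1
          2     1     1     2     2     3     3     4     4     5     5     6     6     7     7     8     8     9     9    10
          7     1     1     2     2     3     3     4     5     6     7     8     9    10    11    13    14    16    17    19

10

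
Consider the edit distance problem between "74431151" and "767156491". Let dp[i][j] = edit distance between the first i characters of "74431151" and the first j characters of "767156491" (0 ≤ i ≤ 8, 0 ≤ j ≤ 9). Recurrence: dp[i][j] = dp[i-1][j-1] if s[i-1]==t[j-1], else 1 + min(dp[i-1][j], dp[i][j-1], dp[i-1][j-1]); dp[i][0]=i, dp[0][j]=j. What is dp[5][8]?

7

   ''  7  6  7  1  5  6  4  9  1
''  0  1  2  3  4  5  6  7  8  9
 7  1  0  1  2  3  4  5  6  7  8
 4  2  1  1  2  3  4  5  5  6  7
 4  3  2  2  2  3  4  5  5  6  7
 3  4  3  3  3  3  4  5  6  6  7
 1  5  4  4  4  3  4  5  6  7  6
 1  6  5  5  5  4  4  5  6  7  7
 5  7  6  6  6  5  4  5  6  7  8
 1  8  7  7  7  6  5  5  6  7  7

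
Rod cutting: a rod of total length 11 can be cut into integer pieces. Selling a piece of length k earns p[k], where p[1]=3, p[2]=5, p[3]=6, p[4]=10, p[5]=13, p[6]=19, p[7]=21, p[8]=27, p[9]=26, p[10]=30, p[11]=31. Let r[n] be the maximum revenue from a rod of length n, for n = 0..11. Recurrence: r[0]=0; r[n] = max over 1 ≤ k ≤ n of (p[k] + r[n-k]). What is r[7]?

   n    0    1    2    3    4    5    6    7    8    9   10   11
r[n]    0    3    6    9   12   15   19   22   27   30   33   36

22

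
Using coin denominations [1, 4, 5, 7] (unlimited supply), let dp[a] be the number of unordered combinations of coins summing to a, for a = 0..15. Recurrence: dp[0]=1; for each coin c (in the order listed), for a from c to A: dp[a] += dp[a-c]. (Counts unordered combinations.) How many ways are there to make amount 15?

15

after  coin     0     1     2     3     4     5     6     7     8     9    10    11    12    13    14    15
          1     1     1     1     1     1     1     1     1     1     1     1     1     1     1     1     1
          4     1     1     1     1     2     2     2     2     3     3     3     3     4     4     4     4
          5     1     1     1     1     2     3     3     3     4     5     6     6     7     8     9    10
          7     1     1     1     1     2     3     3     4     5     6     7     8    10    11    13    15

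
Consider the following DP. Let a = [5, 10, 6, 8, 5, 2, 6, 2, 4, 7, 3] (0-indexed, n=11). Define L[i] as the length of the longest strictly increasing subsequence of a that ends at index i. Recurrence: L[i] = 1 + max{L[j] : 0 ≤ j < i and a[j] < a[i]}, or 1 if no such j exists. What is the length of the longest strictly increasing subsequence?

   i    0    1    2    3    4    5    6    7    8    9   10
a[i]    5   10    6    8    5    2    6    2    4    7    3
L[i]    1    2    2    3    1    1    2    1    2    3    2

3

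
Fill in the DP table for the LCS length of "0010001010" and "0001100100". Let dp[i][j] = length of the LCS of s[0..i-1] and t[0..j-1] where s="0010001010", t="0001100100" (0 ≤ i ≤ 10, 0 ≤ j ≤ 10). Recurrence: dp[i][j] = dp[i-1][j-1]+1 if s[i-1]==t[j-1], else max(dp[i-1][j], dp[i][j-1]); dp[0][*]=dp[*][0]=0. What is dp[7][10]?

   ''  0  0  0  1  1  0  0  1  0  0
''  0  0  0  0  0  0  0  0  0  0  0
 0  0  1  1  1  1  1  1  1  1  1  1
 0  0  1  2  2  2  2  2  2  2  2  2
 1  0  1  2  2  3  3  3  3  3  3  3
 0  0  1  2  3  3  3  4  4  4  4  4
 0  0  1  2  3  3  3  4  5  5  5  5
 0  0  1  2  3  3  3  4  5  5  6  6
 1  0  1  2  3  4  4  4  5  6  6  6
 0  0  1  2  3  4  4  5  5  6  7  7
 1  0  1  2  3  4  5  5  5  6  7  7
 0  0  1  2  3  4  5  6  6  6  7  8

6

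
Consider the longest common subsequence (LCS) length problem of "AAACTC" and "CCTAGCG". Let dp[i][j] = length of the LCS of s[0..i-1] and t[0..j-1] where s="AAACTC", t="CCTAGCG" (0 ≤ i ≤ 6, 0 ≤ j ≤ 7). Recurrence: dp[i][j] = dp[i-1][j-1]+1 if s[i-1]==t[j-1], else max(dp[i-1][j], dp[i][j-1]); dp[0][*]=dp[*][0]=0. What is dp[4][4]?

1

   ''  C  C  T  A  G  C  G
''  0  0  0  0  0  0  0  0
 A  0  0  0  0  1  1  1  1
 A  0  0  0  0  1  1  1  1
 A  0  0  0  0  1  1  1  1
 C  0  1  1  1  1  1  2  2
 T  0  1  1  2  2  2  2  2
 C  0  1  2  2  2  2  3  3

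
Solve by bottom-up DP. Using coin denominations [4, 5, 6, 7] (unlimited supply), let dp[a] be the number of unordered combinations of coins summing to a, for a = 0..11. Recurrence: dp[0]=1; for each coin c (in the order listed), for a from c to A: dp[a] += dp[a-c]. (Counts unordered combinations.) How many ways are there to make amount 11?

2

after  coin     0     1     2     3     4     5     6     7     8     9    10    11
          4     1     0     0     0     1     0     0     0     1     0     0     0
          5     1     0     0     0     1     1     0     0     1     1     1     0
          6     1     0     0     0     1     1     1     0     1     1     2     1
          7     1     0     0     0     1     1     1     1     1     1     2     2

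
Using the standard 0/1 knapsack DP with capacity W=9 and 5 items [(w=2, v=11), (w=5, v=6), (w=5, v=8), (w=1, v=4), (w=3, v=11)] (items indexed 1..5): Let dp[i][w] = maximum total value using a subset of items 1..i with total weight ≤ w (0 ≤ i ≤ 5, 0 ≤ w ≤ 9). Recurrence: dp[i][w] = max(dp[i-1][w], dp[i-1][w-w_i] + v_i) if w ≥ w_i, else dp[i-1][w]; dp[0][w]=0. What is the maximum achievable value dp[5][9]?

i\w   0   1   2   3   4   5   6   7   8   9
  0   0   0   0   0   0   0   0   0   0   0
  1   0   0  11  11  11  11  11  11  11  11
  2   0   0  11  11  11  11  11  17  17  17
  3   0   0  11  11  11  11  11  19  19  19
  4   0   4  11  15  15  15  15  19  23  23
  5   0   4  11  15  15  22  26  26  26  26

26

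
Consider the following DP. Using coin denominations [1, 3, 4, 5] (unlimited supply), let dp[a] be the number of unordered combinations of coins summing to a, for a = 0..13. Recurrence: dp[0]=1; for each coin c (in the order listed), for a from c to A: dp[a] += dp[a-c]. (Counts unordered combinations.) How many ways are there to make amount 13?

after  coin     0     1     2     3     4     5     6     7     8     9    10    11    12    13
          1     1     1     1     1     1     1     1     1     1     1     1     1     1     1
          3     1     1     1     2     2     2     3     3     3     4     4     4     5     5
          4     1     1     1     2     3     3     4     5     6     7     8     9    11    12
          5     1     1     1     2     3     4     5     6     8    10    12    14    17    20

20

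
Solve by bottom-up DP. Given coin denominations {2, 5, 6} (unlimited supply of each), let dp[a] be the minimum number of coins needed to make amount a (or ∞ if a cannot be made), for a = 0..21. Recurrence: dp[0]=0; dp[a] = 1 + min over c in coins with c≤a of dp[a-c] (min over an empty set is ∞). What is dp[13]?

 a  0  1  2  3  4  5  6  7  8  9 10 11 12 13 14 15 16 17 18 19 20 21
dp  0  -  1  -  2  1  1  2  2  3  2  2  2  3  3  3  3  3  3  4  4  4
(- denotes ∞ / unreachable)

3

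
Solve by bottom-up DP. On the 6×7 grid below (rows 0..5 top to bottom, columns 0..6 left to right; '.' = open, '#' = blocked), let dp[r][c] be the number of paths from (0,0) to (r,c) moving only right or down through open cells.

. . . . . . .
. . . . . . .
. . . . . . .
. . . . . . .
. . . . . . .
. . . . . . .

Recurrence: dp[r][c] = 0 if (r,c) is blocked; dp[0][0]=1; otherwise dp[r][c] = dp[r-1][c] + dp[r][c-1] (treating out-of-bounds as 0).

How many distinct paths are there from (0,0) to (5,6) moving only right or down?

r\c   0   1   2   3   4   5   6
  0   1   1   1   1   1   1   1
  1   1   2   3   4   5   6   7
  2   1   3   6  10  15  21  28
  3   1   4  10  20  35  56  84
  4   1   5  15  35  70 126 210
  5   1   6  21  56 126 252 462

462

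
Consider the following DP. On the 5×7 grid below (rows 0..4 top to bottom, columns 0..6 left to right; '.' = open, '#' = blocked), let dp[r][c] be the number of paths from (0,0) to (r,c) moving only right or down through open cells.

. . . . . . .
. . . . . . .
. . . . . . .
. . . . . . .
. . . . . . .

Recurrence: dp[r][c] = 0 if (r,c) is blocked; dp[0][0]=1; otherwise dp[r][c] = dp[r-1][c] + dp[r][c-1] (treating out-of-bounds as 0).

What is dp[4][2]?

15

r\c   0   1   2   3   4   5   6
  0   1   1   1   1   1   1   1
  1   1   2   3   4   5   6   7
  2   1   3   6  10  15  21  28
  3   1   4  10  20  35  56  84
  4   1   5  15  35  70 126 210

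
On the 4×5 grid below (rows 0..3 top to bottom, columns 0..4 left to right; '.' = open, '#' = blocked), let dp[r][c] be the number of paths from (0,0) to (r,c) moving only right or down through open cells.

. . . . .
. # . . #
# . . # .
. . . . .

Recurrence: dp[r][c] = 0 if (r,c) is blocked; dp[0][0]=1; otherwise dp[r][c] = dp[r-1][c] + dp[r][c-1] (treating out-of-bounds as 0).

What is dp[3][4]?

r\c   0   1   2   3   4
  0   1   1   1   1   1
  1   1   0   1   2   0
  2   0   0   1   0   0
  3   0   0   1   1   1

1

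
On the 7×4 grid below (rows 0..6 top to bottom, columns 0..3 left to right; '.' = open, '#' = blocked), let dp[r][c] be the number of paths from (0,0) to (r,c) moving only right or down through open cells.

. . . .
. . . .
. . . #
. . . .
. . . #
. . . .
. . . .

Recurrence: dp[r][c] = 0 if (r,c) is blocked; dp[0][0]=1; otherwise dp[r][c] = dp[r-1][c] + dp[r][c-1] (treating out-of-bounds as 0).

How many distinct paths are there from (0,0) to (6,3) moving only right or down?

49

r\c   0   1   2   3
  0   1   1   1   1
  1   1   2   3   4
  2   1   3   6   0
  3   1   4  10  10
  4   1   5  15   0
  5   1   6  21  21
  6   1   7  28  49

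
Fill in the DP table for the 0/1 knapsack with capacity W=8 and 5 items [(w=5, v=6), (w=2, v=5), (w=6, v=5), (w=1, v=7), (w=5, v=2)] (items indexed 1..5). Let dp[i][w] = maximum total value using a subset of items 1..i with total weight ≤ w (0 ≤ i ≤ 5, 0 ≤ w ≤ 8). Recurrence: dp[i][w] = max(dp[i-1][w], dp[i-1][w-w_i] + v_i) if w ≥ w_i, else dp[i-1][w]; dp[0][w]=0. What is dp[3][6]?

i\w   0   1   2   3   4   5   6   7   8
  0   0   0   0   0   0   0   0   0   0
  1   0   0   0   0   0   6   6   6   6
  2   0   0   5   5   5   6   6  11  11
  3   0   0   5   5   5   6   6  11  11
  4   0   7   7  12  12  12  13  13  18
  5   0   7   7  12  12  12  13  13  18

6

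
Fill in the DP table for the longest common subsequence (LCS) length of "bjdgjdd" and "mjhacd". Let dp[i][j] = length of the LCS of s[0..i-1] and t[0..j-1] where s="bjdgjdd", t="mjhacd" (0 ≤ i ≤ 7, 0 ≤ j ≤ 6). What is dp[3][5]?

1

   ''  m  j  h  a  c  d
''  0  0  0  0  0  0  0
 b  0  0  0  0  0  0  0
 j  0  0  1  1  1  1  1
 d  0  0  1  1  1  1  2
 g  0  0  1  1  1  1  2
 j  0  0  1  1  1  1  2
 d  0  0  1  1  1  1  2
 d  0  0  1  1  1  1  2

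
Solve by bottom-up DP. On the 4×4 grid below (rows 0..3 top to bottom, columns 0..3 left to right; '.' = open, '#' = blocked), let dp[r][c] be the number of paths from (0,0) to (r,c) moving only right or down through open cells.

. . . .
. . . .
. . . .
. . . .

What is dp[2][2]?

r\c   0   1   2   3
  0   1   1   1   1
  1   1   2   3   4
  2   1   3   6  10
  3   1   4  10  20

6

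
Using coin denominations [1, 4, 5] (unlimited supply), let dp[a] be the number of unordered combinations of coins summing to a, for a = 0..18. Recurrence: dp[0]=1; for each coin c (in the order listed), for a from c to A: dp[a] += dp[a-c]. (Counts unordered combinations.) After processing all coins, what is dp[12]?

after  coin     0     1     2     3     4     5     6     7     8     9    10    11    12    13    14    15    16    17    18
          1     1     1     1     1     1     1     1     1     1     1     1     1     1     1     1     1     1     1     1
          4     1     1     1     1     2     2     2     2     3     3     3     3     4     4     4     4     5     5     5
          5     1     1     1     1     2     3     3     3     4     5     6     6     7     8     9    10    11    12    13

7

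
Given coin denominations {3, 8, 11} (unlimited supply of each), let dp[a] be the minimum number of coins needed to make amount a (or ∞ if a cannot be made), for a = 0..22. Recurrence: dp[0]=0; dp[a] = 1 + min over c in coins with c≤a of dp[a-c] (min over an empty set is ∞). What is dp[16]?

2

 a  0  1  2  3  4  5  6  7  8  9 10 11 12 13 14 15 16 17 18 19 20 21 22
dp  0  -  -  1  -  -  2  -  1  3  -  1  4  -  2  5  2  3  6  2  4  7  2
(- denotes ∞ / unreachable)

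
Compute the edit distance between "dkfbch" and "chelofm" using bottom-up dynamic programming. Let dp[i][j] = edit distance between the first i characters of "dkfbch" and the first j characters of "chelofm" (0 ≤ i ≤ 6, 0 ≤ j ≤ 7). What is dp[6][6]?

   ''  c  h  e  l  o  f  m
''  0  1  2  3  4  5  6  7
 d  1  1  2  3  4  5  6  7
 k  2  2  2  3  4  5  6  7
 f  3  3  3  3  4  5  5  6
 b  4  4  4  4  4  5  6  6
 c  5  4  5  5  5  5  6  7
 h  6  5  4  5  6  6  6  7

6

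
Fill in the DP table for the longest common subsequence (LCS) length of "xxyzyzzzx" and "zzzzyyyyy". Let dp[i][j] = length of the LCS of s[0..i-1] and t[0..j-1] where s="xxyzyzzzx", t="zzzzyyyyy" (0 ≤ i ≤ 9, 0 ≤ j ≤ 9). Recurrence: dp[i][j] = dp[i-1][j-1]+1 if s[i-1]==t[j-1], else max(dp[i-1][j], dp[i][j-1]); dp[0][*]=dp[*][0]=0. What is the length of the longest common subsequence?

   ''  z  z  z  z  y  y  y  y  y
''  0  0  0  0  0  0  0  0  0  0
 x  0  0  0  0  0  0  0  0  0  0
 x  0  0  0  0  0  0  0  0  0  0
 y  0  0  0  0  0  1  1  1  1  1
 z  0  1  1  1  1  1  1  1  1  1
 y  0  1  1  1  1  2  2  2  2  2
 z  0  1  2  2  2  2  2  2  2  2
 z  0  1  2  3  3  3  3  3  3  3
 z  0  1  2  3  4  4  4  4  4  4
 x  0  1  2  3  4  4  4  4  4  4

4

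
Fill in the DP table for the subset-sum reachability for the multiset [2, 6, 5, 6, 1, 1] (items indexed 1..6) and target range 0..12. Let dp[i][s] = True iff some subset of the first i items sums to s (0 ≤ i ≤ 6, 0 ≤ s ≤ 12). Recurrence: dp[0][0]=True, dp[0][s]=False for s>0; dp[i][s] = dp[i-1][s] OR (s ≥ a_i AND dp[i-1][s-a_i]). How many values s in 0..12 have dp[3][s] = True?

7

i\s   0   1   2   3   4   5   6   7   8   9  10  11  12
  0   T   F   F   F   F   F   F   F   F   F   F   F   F
  1   T   F   T   F   F   F   F   F   F   F   F   F   F
  2   T   F   T   F   F   F   T   F   T   F   F   F   F
  3   T   F   T   F   F   T   T   T   T   F   F   T   F
  4   T   F   T   F   F   T   T   T   T   F   F   T   T
  5   T   T   T   T   F   T   T   T   T   T   F   T   T
  6   T   T   T   T   T   T   T   T   T   T   T   T   T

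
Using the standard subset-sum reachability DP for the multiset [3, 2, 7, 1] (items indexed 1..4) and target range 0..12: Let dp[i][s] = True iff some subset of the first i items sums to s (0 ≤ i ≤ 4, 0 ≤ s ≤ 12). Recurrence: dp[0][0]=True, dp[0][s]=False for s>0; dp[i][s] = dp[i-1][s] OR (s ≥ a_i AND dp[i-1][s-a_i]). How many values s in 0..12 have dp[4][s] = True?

13

i\s   0   1   2   3   4   5   6   7   8   9  10  11  12
  0   T   F   F   F   F   F   F   F   F   F   F   F   F
  1   T   F   F   T   F   F   F   F   F   F   F   F   F
  2   T   F   T   T   F   T   F   F   F   F   F   F   F
  3   T   F   T   T   F   T   F   T   F   T   T   F   T
  4   T   T   T   T   T   T   T   T   T   T   T   T   T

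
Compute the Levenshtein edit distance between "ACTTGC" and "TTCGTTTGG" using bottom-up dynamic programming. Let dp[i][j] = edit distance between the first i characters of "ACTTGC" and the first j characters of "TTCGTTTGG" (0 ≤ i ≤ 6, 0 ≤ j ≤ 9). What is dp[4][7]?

4

   ''  T  T  C  G  T  T  T  G  G
''  0  1  2  3  4  5  6  7  8  9
 A  1  1  2  3  4  5  6  7  8  9
 C  2  2  2  2  3  4  5  6  7  8
 T  3  2  2  3  3  3  4  5  6  7
 T  4  3  2  3  4  3  3  4  5  6
 G  5  4  3  3  3  4  4  4  4  5
 C  6  5  4  3  4  4  5  5  5  5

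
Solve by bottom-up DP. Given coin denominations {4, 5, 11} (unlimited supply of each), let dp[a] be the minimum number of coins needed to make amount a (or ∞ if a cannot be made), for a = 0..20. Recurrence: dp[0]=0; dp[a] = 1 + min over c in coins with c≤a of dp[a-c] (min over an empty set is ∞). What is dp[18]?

4

 a  0  1  2  3  4  5  6  7  8  9 10 11 12 13 14 15 16 17 18 19 20
dp  0  -  -  -  1  1  -  -  2  2  2  1  3  3  3  2  2  4  4  3  3
(- denotes ∞ / unreachable)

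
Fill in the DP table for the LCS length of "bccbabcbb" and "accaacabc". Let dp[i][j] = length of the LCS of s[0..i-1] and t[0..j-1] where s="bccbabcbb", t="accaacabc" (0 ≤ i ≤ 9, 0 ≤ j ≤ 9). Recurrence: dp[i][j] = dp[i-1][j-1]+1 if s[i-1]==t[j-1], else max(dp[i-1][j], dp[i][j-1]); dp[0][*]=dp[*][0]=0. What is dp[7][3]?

   ''  a  c  c  a  a  c  a  b  c
''  0  0  0  0  0  0  0  0  0  0
 b  0  0  0  0  0  0  0  0  1  1
 c  0  0  1  1  1  1  1  1  1  2
 c  0  0  1  2  2  2  2  2  2  2
 b  0  0  1  2  2  2  2  2  3  3
 a  0  1  1  2  3  3  3  3  3  3
 b  0  1  1  2  3  3  3  3  4  4
 c  0  1  2  2  3  3  4  4  4  5
 b  0  1  2  2  3  3  4  4  5  5
 b  0  1  2  2  3  3  4  4  5  5

2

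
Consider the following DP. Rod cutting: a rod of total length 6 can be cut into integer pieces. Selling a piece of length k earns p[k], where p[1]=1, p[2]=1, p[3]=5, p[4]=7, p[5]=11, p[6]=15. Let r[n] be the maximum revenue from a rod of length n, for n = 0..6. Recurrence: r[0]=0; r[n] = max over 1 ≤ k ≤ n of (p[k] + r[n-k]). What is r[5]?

11

   n    0    1    2    3    4    5    6
r[n]    0    1    2    5    7   11   15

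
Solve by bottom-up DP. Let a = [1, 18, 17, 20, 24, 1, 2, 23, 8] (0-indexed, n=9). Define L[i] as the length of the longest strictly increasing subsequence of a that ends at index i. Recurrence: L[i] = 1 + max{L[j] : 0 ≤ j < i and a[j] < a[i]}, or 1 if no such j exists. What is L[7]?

4

   i    0    1    2    3    4    5    6    7    8
a[i]    1   18   17   20   24    1    2   23    8
L[i]    1    2    2    3    4    1    2    4    3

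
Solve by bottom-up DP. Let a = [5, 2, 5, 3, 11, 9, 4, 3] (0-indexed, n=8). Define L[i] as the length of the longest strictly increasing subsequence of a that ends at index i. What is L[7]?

2

   i    0    1    2    3    4    5    6    7
a[i]    5    2    5    3   11    9    4    3
L[i]    1    1    2    2    3    3    3    2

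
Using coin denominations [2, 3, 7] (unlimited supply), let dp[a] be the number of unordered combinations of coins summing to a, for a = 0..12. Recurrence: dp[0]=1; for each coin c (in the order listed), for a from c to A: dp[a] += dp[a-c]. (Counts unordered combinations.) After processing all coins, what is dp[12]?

after  coin     0     1     2     3     4     5     6     7     8     9    10    11    12
          2     1     0     1     0     1     0     1     0     1     0     1     0     1
          3     1     0     1     1     1     1     2     1     2     2     2     2     3
          7     1     0     1     1     1     1     2     2     2     3     3     3     4

4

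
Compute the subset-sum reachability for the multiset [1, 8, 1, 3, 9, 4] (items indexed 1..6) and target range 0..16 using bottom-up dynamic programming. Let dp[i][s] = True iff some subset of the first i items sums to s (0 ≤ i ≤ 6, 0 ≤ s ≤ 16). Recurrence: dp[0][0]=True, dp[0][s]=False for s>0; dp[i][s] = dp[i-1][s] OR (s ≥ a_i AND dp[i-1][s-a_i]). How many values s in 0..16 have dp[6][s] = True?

i\s   0   1   2   3   4   5   6   7   8   9  10  11  12  13  14  15  16
  0   T   F   F   F   F   F   F   F   F   F   F   F   F   F   F   F   F
  1   T   T   F   F   F   F   F   F   F   F   F   F   F   F   F   F   F
  2   T   T   F   F   F   F   F   F   T   T   F   F   F   F   F   F   F
  3   T   T   T   F   F   F   F   F   T   T   T   F   F   F   F   F   F
  4   T   T   T   T   T   T   F   F   T   T   T   T   T   T   F   F   F
  5   T   T   T   T   T   T   F   F   T   T   T   T   T   T   T   F   F
  6   T   T   T   T   T   T   T   T   T   T   T   T   T   T   T   T   T

17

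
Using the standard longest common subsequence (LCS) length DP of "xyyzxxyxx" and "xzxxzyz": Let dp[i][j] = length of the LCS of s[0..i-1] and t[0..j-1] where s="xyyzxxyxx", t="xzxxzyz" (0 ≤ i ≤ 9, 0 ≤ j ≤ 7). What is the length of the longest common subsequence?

5

   ''  x  z  x  x  z  y  z
''  0  0  0  0  0  0  0  0
 x  0  1  1  1  1  1  1  1
 y  0  1  1  1  1  1  2  2
 y  0  1  1  1  1  1  2  2
 z  0  1  2  2  2  2  2  3
 x  0  1  2  3  3  3  3  3
 x  0  1  2  3  4  4  4  4
 y  0  1  2  3  4  4  5  5
 x  0  1  2  3  4  4  5  5
 x  0  1  2  3  4  4  5  5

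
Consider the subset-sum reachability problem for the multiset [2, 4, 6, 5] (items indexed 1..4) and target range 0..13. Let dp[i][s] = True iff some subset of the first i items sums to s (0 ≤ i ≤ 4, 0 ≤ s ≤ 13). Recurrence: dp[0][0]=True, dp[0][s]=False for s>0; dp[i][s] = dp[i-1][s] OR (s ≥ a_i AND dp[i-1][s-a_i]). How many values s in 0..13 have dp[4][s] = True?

12

i\s   0   1   2   3   4   5   6   7   8   9  10  11  12  13
  0   T   F   F   F   F   F   F   F   F   F   F   F   F   F
  1   T   F   T   F   F   F   F   F   F   F   F   F   F   F
  2   T   F   T   F   T   F   T   F   F   F   F   F   F   F
  3   T   F   T   F   T   F   T   F   T   F   T   F   T   F
  4   T   F   T   F   T   T   T   T   T   T   T   T   T   T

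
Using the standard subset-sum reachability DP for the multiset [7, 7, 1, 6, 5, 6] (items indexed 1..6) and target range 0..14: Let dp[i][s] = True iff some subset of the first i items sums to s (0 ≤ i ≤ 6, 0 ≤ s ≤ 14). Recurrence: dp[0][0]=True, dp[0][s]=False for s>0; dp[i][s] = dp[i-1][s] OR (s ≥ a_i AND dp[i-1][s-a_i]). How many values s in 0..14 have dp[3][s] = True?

i\s   0   1   2   3   4   5   6   7   8   9  10  11  12  13  14
  0   T   F   F   F   F   F   F   F   F   F   F   F   F   F   F
  1   T   F   F   F   F   F   F   T   F   F   F   F   F   F   F
  2   T   F   F   F   F   F   F   T   F   F   F   F   F   F   T
  3   T   T   F   F   F   F   F   T   T   F   F   F   F   F   T
  4   T   T   F   F   F   F   T   T   T   F   F   F   F   T   T
  5   T   T   F   F   F   T   T   T   T   F   F   T   T   T   T
  6   T   T   F   F   F   T   T   T   T   F   F   T   T   T   T

5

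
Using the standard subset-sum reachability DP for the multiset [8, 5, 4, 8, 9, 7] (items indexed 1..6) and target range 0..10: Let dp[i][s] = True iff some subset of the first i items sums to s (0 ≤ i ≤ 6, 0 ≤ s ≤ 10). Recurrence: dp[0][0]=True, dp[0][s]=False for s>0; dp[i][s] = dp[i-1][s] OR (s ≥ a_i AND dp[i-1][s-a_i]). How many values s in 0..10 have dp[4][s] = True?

i\s   0   1   2   3   4   5   6   7   8   9  10
  0   T   F   F   F   F   F   F   F   F   F   F
  1   T   F   F   F   F   F   F   F   T   F   F
  2   T   F   F   F   F   T   F   F   T   F   F
  3   T   F   F   F   T   T   F   F   T   T   F
  4   T   F   F   F   T   T   F   F   T   T   F
  5   T   F   F   F   T   T   F   F   T   T   F
  6   T   F   F   F   T   T   F   T   T   T   F

5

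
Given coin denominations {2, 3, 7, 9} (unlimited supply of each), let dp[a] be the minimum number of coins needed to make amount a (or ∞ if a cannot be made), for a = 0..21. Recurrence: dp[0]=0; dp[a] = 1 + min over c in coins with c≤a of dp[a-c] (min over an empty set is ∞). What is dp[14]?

 a  0  1  2  3  4  5  6  7  8  9 10 11 12 13 14 15 16 17 18 19 20 21
dp  0  -  1  1  2  2  2  1  3  1  2  2  2  3  2  3  2  3  2  3  3  3
(- denotes ∞ / unreachable)

2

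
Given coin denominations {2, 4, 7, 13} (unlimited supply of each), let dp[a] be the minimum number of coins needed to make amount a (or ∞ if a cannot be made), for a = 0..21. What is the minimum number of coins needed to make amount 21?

3

 a  0  1  2  3  4  5  6  7  8  9 10 11 12 13 14 15 16 17 18 19 20 21
dp  0  -  1  -  1  -  2  1  2  2  3  2  3  1  2  2  3  2  3  3  2  3
(- denotes ∞ / unreachable)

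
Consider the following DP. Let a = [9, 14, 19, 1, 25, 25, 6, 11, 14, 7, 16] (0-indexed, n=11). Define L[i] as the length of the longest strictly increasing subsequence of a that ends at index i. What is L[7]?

   i    0    1    2    3    4    5    6    7    8    9   10
a[i]    9   14   19    1   25   25    6   11   14    7   16
L[i]    1    2    3    1    4    4    2    3    4    3    5

3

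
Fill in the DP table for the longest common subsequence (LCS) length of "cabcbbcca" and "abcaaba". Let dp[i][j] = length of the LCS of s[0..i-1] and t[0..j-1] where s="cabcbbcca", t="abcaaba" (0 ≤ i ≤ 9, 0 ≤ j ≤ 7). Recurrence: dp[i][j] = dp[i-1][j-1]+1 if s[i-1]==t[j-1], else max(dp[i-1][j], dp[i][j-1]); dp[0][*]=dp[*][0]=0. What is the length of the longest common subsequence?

   ''  a  b  c  a  a  b  a
''  0  0  0  0  0  0  0  0
 c  0  0  0  1  1  1  1  1
 a  0  1  1  1  2  2  2  2
 b  0  1  2  2  2  2  3  3
 c  0  1  2  3  3  3  3  3
 b  0  1  2  3  3  3  4  4
 b  0  1  2  3  3  3  4  4
 c  0  1  2  3  3  3  4  4
 c  0  1  2  3  3  3  4  4
 a  0  1  2  3  4  4  4  5

5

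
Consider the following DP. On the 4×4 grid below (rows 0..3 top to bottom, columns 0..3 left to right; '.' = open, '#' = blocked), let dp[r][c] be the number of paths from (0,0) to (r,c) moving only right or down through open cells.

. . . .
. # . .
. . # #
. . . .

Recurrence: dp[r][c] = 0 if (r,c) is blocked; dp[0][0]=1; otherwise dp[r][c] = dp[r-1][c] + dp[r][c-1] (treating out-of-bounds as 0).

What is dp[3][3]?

2

r\c   0   1   2   3
  0   1   1   1   1
  1   1   0   1   2
  2   1   1   0   0
  3   1   2   2   2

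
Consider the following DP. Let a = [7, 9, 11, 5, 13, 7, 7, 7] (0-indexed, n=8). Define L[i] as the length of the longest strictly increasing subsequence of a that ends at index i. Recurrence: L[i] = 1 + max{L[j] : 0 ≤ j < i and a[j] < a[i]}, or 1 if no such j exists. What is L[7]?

   i    0    1    2    3    4    5    6    7
a[i]    7    9   11    5   13    7    7    7
L[i]    1    2    3    1    4    2    2    2

2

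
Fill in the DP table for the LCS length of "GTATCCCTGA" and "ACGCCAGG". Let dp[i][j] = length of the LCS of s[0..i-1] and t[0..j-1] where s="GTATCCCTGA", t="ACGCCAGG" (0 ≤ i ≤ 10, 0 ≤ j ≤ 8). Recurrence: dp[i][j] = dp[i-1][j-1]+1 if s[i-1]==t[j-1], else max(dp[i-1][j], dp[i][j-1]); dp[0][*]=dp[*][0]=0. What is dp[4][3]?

   ''  A  C  G  C  C  A  G  G
''  0  0  0  0  0  0  0  0  0
 G  0  0  0  1  1  1  1  1  1
 T  0  0  0  1  1  1  1  1  1
 A  0  1  1  1  1  1  2  2  2
 T  0  1  1  1  1  1  2  2  2
 C  0  1  2  2  2  2  2  2  2
 C  0  1  2  2  3  3  3  3  3
 C  0  1  2  2  3  4  4  4  4
 T  0  1  2  2  3  4  4  4  4
 G  0  1  2  3  3  4  4  5  5
 A  0  1  2  3  3  4  5  5  5

1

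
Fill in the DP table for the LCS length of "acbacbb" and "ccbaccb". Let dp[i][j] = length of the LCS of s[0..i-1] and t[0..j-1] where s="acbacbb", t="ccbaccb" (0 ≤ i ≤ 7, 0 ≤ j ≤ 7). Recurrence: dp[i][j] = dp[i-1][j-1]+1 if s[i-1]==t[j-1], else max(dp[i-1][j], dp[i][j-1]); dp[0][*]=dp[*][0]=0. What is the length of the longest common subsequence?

5

   ''  c  c  b  a  c  c  b
''  0  0  0  0  0  0  0  0
 a  0  0  0  0  1  1  1  1
 c  0  1  1  1  1  2  2  2
 b  0  1  1  2  2  2  2  3
 a  0  1  1  2  3  3  3  3
 c  0  1  2  2  3  4  4  4
 b  0  1  2  3  3  4  4  5
 b  0  1  2  3  3  4  4  5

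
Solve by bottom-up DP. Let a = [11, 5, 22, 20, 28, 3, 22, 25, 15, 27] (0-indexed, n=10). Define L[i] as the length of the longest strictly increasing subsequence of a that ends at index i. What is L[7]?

4

   i    0    1    2    3    4    5    6    7    8    9
a[i]   11    5   22   20   28    3   22   25   15   27
L[i]    1    1    2    2    3    1    3    4    2    5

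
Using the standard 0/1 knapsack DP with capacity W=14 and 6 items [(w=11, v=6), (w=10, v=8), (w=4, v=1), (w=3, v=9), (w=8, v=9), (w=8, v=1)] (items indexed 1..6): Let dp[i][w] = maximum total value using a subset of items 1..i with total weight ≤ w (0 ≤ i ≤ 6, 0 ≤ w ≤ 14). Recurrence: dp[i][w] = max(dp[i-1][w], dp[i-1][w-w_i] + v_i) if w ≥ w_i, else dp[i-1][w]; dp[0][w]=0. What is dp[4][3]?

9

i\w   0   1   2   3   4   5   6   7   8   9  10  11  12  13  14
  0   0   0   0   0   0   0   0   0   0   0   0   0   0   0   0
  1   0   0   0   0   0   0   0   0   0   0   0   6   6   6   6
  2   0   0   0   0   0   0   0   0   0   0   8   8   8   8   8
  3   0   0   0   0   1   1   1   1   1   1   8   8   8   8   9
  4   0   0   0   9   9   9   9  10  10  10  10  10  10  17  17
  5   0   0   0   9   9   9   9  10  10  10  10  18  18  18  18
  6   0   0   0   9   9   9   9  10  10  10  10  18  18  18  18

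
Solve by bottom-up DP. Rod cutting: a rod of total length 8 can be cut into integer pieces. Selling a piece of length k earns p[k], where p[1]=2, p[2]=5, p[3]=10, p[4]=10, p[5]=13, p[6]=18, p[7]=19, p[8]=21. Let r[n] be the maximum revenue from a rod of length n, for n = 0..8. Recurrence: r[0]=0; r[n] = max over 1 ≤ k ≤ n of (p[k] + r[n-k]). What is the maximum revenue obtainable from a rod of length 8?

25

   n    0    1    2    3    4    5    6    7    8
r[n]    0    2    5   10   12   15   20   22   25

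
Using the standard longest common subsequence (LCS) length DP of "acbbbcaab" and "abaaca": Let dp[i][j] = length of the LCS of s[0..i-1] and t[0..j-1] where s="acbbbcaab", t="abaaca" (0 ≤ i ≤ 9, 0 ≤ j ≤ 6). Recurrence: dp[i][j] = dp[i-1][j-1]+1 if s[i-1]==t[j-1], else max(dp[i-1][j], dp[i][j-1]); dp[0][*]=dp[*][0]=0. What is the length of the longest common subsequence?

   ''  a  b  a  a  c  a
''  0  0  0  0  0  0  0
 a  0  1  1  1  1  1  1
 c  0  1  1  1  1  2  2
 b  0  1  2  2  2  2  2
 b  0  1  2  2  2  2  2
 b  0  1  2  2  2  2  2
 c  0  1  2  2  2  3  3
 a  0  1  2  3  3  3  4
 a  0  1  2  3  4  4  4
 b  0  1  2  3  4  4  4

4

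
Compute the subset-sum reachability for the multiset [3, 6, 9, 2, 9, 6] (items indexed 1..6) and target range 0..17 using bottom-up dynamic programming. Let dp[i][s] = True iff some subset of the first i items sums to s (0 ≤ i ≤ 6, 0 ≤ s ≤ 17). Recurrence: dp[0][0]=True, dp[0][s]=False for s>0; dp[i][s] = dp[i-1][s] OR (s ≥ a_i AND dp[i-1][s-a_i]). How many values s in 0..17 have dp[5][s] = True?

12

i\s   0   1   2   3   4   5   6   7   8   9  10  11  12  13  14  15  16  17
  0   T   F   F   F   F   F   F   F   F   F   F   F   F   F   F   F   F   F
  1   T   F   F   T   F   F   F   F   F   F   F   F   F   F   F   F   F   F
  2   T   F   F   T   F   F   T   F   F   T   F   F   F   F   F   F   F   F
  3   T   F   F   T   F   F   T   F   F   T   F   F   T   F   F   T   F   F
  4   T   F   T   T   F   T   T   F   T   T   F   T   T   F   T   T   F   T
  5   T   F   T   T   F   T   T   F   T   T   F   T   T   F   T   T   F   T
  6   T   F   T   T   F   T   T   F   T   T   F   T   T   F   T   T   F   T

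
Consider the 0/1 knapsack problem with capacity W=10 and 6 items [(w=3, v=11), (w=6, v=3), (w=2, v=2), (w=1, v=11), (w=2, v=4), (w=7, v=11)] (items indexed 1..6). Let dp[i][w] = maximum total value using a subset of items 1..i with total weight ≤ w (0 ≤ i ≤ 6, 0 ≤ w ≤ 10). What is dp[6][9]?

28

i\w   0   1   2   3   4   5   6   7   8   9  10
  0   0   0   0   0   0   0   0   0   0   0   0
  1   0   0   0  11  11  11  11  11  11  11  11
  2   0   0   0  11  11  11  11  11  11  14  14
  3   0   0   2  11  11  13  13  13  13  14  14
  4   0  11  11  13  22  22  24  24  24  24  25
  5   0  11  11  15  22  22  26  26  28  28  28
  6   0  11  11  15  22  22  26  26  28  28  28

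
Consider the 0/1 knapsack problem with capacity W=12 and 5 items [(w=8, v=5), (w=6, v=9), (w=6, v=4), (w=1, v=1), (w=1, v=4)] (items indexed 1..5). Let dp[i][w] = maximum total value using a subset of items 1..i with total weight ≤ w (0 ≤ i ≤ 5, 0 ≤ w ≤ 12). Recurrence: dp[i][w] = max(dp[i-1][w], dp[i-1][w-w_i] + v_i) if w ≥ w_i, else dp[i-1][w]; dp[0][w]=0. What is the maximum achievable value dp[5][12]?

14

i\w   0   1   2   3   4   5   6   7   8   9  10  11  12
  0   0   0   0   0   0   0   0   0   0   0   0   0   0
  1   0   0   0   0   0   0   0   0   5   5   5   5   5
  2   0   0   0   0   0   0   9   9   9   9   9   9   9
  3   0   0   0   0   0   0   9   9   9   9   9   9  13
  4   0   1   1   1   1   1   9  10  10  10  10  10  13
  5   0   4   5   5   5   5   9  13  14  14  14  14  14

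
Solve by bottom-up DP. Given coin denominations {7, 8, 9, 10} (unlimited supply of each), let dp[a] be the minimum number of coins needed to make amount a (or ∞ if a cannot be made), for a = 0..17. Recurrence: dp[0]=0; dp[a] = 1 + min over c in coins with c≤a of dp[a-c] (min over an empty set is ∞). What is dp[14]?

2

 a  0  1  2  3  4  5  6  7  8  9 10 11 12 13 14 15 16 17
dp  0  -  -  -  -  -  -  1  1  1  1  -  -  -  2  2  2  2
(- denotes ∞ / unreachable)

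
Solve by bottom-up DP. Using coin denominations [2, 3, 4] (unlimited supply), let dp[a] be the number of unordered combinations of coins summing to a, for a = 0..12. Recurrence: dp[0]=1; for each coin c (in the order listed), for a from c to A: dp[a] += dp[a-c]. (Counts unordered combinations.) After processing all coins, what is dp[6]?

after  coin     0     1     2     3     4     5     6     7     8     9    10    11    12
          2     1     0     1     0     1     0     1     0     1     0     1     0     1
          3     1     0     1     1     1     1     2     1     2     2     2     2     3
          4     1     0     1     1     2     1     3     2     4     3     5     4     7

3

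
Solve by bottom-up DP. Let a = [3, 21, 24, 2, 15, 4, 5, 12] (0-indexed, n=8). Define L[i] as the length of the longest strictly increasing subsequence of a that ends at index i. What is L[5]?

   i    0    1    2    3    4    5    6    7
a[i]    3   21   24    2   15    4    5   12
L[i]    1    2    3    1    2    2    3    4

2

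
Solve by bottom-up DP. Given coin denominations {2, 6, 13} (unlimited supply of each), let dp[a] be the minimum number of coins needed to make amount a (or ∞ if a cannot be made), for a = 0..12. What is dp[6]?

 a  0  1  2  3  4  5  6  7  8  9 10 11 12
dp  0  -  1  -  2  -  1  -  2  -  3  -  2
(- denotes ∞ / unreachable)

1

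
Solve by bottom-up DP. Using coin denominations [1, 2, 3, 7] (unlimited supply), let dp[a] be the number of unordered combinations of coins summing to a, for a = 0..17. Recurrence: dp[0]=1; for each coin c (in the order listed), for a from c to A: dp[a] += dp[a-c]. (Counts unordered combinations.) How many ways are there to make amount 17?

50

after  coin     0     1     2     3     4     5     6     7     8     9    10    11    12    13    14    15    16    17
          1     1     1     1     1     1     1     1     1     1     1     1     1     1     1     1     1     1     1
          2     1     1     2     2     3     3     4     4     5     5     6     6     7     7     8     8     9     9
          3     1     1     2     3     4     5     7     8    10    12    14    16    19    21    24    27    30    33
          7     1     1     2     3     4     5     7     9    11    14    17    20    24    28    33    38    44    50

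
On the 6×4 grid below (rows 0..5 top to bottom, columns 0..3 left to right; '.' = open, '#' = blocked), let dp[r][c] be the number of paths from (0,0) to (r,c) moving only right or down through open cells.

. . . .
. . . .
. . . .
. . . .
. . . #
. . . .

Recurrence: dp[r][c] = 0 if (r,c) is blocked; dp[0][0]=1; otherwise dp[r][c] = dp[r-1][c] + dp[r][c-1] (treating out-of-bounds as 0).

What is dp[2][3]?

10

r\c   0   1   2   3
  0   1   1   1   1
  1   1   2   3   4
  2   1   3   6  10
  3   1   4  10  20
  4   1   5  15   0
  5   1   6  21  21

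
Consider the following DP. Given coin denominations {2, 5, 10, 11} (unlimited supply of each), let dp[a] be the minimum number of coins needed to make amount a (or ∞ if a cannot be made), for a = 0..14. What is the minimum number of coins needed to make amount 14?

 a  0  1  2  3  4  5  6  7  8  9 10 11 12 13 14
dp  0  -  1  -  2  1  3  2  4  3  1  1  2  2  3
(- denotes ∞ / unreachable)

3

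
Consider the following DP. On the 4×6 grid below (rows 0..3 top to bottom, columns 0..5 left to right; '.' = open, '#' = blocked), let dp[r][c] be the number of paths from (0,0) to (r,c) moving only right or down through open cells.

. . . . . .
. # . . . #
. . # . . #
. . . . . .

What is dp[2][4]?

5

r\c   0   1   2   3   4   5
  0   1   1   1   1   1   1
  1   1   0   1   2   3   0
  2   1   1   0   2   5   0
  3   1   2   2   4   9   9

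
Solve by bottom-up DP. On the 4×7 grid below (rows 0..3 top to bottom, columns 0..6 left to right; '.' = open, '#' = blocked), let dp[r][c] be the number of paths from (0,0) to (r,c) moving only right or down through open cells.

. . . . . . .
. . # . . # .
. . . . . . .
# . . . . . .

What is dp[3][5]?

22

r\c   0   1   2   3   4   5   6
  0   1   1   1   1   1   1   1
  1   1   2   0   1   2   0   1
  2   1   3   3   4   6   6   7
  3   0   3   6  10  16  22  29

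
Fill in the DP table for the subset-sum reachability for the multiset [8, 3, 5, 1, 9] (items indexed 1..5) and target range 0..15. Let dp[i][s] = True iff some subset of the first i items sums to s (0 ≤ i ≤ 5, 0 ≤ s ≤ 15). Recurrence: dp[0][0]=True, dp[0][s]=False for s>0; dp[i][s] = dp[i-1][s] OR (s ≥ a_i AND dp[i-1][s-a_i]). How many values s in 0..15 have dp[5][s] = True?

14

i\s   0   1   2   3   4   5   6   7   8   9  10  11  12  13  14  15
  0   T   F   F   F   F   F   F   F   F   F   F   F   F   F   F   F
  1   T   F   F   F   F   F   F   F   T   F   F   F   F   F   F   F
  2   T   F   F   T   F   F   F   F   T   F   F   T   F   F   F   F
  3   T   F   F   T   F   T   F   F   T   F   F   T   F   T   F   F
  4   T   T   F   T   T   T   T   F   T   T   F   T   T   T   T   F
  5   T   T   F   T   T   T   T   F   T   T   T   T   T   T   T   T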